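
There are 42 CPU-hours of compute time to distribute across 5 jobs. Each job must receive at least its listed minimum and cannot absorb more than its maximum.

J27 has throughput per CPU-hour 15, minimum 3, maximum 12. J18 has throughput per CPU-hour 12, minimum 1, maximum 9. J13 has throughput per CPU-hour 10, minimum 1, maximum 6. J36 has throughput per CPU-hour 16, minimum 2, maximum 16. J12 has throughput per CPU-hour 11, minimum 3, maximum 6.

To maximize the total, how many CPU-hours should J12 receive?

Meeting every minimum uses 3+1+1+2+3 = 10 CPU-hours, leaving 32.
Order the jobs by throughput per CPU-hour: J36 16 > J27 15 > J18 12 > J12 11 > J13 10.
J36: +14 to 16 (cap) ; 18 left.
J27 takes 9 more to reach its cap of 12 ; 9 left.
Give J18 8 more to hit its cap of 9 ; 1 left.
Only 1 left; J12 takes them to reach 4.

4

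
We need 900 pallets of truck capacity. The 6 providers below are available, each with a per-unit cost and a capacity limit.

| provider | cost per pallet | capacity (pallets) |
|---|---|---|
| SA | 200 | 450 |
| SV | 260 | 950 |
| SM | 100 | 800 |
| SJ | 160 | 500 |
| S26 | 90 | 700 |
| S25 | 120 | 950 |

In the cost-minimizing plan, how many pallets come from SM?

200

Fill from the cheapest provider first.
S26 at 90: take all 700 pallets — 200 still needed.
SM at 100: take 200 of its 800 — requirement met.
S25, SJ, SA, SV: unused.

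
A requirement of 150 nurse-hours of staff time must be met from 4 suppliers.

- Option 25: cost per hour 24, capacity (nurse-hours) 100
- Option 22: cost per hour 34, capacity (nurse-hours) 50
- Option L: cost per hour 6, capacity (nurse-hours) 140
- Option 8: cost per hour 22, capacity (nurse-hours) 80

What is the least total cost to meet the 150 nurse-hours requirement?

1060

Use suppliers in increasing cost order.
Option L at 6: take all 140 nurse-hours → 10 still needed.
Take 10 from Option 8 at 22 to finish.
Option 25, Option 22: unused.
Cost = 140×6 + 10×22 = 1060.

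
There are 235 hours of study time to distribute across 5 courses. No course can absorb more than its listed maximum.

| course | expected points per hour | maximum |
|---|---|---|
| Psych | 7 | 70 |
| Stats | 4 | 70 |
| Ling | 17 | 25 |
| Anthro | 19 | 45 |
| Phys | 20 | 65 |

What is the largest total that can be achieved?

Rank by expected points per hour: Phys 20 > Anthro 19 > Ling 17 > Psych 7 > Stats 4.
Phys: +65 to 65 (cap) ; 170 left.
Give Anthro 45 to hit its cap of 45 ; 125 left.
Ling: +25 to 25 (cap) ; 100 left.
Psych: +70 to 70 (cap) ; 30 left.
Stats: +30 (room for 70) → 30. Pool exhausted.
Total = 7×70 + 4×30 + 17×25 + 19×45 + 20×65 = 3190.

3190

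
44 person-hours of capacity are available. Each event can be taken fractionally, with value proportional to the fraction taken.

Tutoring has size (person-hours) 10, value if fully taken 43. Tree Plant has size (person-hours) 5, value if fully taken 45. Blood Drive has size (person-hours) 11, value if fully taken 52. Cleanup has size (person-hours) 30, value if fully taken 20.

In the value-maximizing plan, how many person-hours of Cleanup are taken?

18

Best value per unit of size first: Tree Plant 45/5≈9, Blood Drive 52/11≈4.73, Tutoring 43/10≈4.3, Cleanup 20/30≈0.667.
All 5 person-hours of Tree Plant fit (value 45) ; 39 remain.
All 11 person-hours of Blood Drive fit (value 52) ; 28 remain.
All 10 person-hours of Tutoring fit (value 43) ; 18 remain.
Fill the last 18 person-hours with part of Cleanup: 18/30 of it earns 12.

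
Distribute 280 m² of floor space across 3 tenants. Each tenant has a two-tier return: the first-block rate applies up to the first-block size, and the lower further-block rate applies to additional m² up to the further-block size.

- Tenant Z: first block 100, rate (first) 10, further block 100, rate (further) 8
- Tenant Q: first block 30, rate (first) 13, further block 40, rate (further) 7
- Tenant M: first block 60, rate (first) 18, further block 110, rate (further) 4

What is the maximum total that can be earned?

Order all 6 blocks by rate: Tenant M/first 18 > Tenant Q/first 13 > Tenant Z/first 10 > Tenant Z/second 8 > Tenant Q/second 7 > Tenant M/second 4.
Tenant M/first (18): +60 — 220 left.
Tenant Q/first (13): +30 — 190 left.
Tenant Z first at 10: fill all 100 — 90 left.
90 remain; put them into Tenant Z second at 8.
Total = 18×60 + 13×30 + 10×100 + 8×90 = 3190.

3190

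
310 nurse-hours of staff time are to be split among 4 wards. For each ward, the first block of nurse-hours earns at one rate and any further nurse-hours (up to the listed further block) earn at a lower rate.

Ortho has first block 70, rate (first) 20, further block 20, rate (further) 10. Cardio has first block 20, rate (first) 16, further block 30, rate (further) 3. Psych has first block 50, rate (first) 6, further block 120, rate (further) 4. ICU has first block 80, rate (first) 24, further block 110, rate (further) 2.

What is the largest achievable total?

4420

Rank every tier by rate: ICU/tier1 24 > Ortho/tier1 20 > Cardio/tier1 16 > Ortho/tier2 10 > Psych/tier1 6 > Psych/tier2 4 > Cardio/tier2 3 > ICU/tier2 2.
ICU tier1 at 24: fill all 80 — 230 left.
Ortho tier1 at 20: fill all 70 — 160 left.
Fill Cardio tier1 block (20 at 16) — 140 left.
Ortho tier2 at 10: fill all 20 — 120 left.
Psych tier1 at 6: fill all 50 — 70 left.
Psych tier2 at 4: only 70 left, fill 70.
Total = 24×80 + 20×70 + 16×20 + 10×20 + 6×50 + 4×70 = 4420.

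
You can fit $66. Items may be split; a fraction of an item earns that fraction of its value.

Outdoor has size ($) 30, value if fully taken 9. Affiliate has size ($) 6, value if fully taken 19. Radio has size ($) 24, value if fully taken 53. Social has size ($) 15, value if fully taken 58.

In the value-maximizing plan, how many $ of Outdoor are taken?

Best value per unit of size first: Social 58/15≈3.87, Affiliate 19/6≈3.17, Radio 53/24≈2.21, Outdoor 9/30≈0.3.
All 15 $ of Social fit (value 58) — 51 remain.
Affiliate: take in full, 6 $ for value 19 — 45 left.
Radio: take in full, 24 $ for value 53 — 21 left.
21 $ left: a 21/30 share of Outdoor gives 9×21/30 = 6.3.

21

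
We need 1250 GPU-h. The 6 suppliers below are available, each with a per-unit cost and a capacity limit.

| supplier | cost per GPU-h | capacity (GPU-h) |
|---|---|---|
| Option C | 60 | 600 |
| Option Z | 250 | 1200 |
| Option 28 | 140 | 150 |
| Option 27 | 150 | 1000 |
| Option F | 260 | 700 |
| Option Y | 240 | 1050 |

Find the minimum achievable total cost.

Use suppliers in increasing cost order.
Option C (60): use full 600 ; 650 GPU-h to go.
Option 28 at 140: take all 150 GPU-h ; 500 still needed.
Option 27 (150): take the remaining 500 ; done.
Option Y, Option Z, Option F: unused.
Cost = 600×60 + 150×140 + 500×150 = 132000.

132000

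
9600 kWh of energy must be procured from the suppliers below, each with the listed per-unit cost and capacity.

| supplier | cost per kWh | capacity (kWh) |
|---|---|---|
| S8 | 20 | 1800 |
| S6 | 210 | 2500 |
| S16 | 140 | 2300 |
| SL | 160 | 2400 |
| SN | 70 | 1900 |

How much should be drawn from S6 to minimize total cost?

1200

Fill from the cheapest supplier first.
S8 (20): use full 1800 → 7800 kWh to go.
Take 1900 from SN at 70 → need 5900 more.
S16 at 140: take all 2300 kWh → 3600 still needed.
SL at 160: take all 2400 kWh → 1200 still needed.
Take 1200 from S6 at 210 to finish.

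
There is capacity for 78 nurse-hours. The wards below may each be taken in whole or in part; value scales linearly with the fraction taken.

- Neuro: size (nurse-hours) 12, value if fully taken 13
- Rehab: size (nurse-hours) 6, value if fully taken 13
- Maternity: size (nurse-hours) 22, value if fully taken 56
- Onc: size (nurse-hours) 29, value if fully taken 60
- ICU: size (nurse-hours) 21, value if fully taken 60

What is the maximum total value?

Best value per unit of size first: ICU 60/21≈2.86, Maternity 56/22≈2.55, Rehab 13/6≈2.17, Onc 60/29≈2.07, Neuro 13/12≈1.08.
Take all of ICU (21 nurse-hours, value 60) → 57 nurse-hours left.
All 22 nurse-hours of Maternity fit (value 56) → 35 remain.
All 6 nurse-hours of Rehab fit (value 13) → 29 remain.
All 29 nurse-hours of Onc fit (value 60) → 0 remain.
Total value = 189.

189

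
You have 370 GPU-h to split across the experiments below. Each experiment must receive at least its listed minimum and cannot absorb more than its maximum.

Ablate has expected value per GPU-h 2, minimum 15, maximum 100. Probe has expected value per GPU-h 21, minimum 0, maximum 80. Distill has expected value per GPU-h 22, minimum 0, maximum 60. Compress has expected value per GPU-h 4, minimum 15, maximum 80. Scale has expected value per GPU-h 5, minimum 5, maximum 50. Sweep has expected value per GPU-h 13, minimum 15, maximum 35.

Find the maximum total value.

Meeting every minimum uses 15+0+0+15+5+15 = 50 GPU-h, leaving 320.
Highest expected value per GPU-h first: Distill 22 > Probe 21 > Sweep 13 > Scale 5 > Compress 4 > Ablate 2.
Distill: +60 to 60 (cap) → 260 left.
Probe: +80 to 80 (cap) → 180 left.
Sweep: +20 to 35 (cap) → 160 left.
Scale takes 45 more to reach its cap of 50 → 115 left.
Compress takes 65 more to reach its cap of 80 → 50 left.
Ablate: +50 (room for 85) → 65. Pool exhausted.
Total = 2×65 + 21×80 + 22×60 + 4×80 + 5×50 + 13×35 = 4155.

4155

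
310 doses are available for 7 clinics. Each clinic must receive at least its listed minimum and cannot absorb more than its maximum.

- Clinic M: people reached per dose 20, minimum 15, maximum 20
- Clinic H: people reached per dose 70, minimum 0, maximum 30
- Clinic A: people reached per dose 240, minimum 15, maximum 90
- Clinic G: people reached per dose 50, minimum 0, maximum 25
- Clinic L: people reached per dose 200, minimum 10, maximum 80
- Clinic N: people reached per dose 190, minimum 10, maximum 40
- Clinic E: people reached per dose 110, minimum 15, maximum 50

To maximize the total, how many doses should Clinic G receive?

5

Meeting every minimum uses 15+0+15+0+10+10+15 = 65 doses, leaving 245.
Highest people reached per dose first: Clinic A 240 > Clinic L 200 > Clinic N 190 > Clinic E 110 > Clinic H 70 > Clinic G 50 > Clinic M 20.
Clinic A takes 75 more to reach its cap of 90 → 170 left.
Clinic L takes 70 more to reach its cap of 80 → 100 left.
Clinic N takes 30 more to reach its cap of 40 → 70 left.
Clinic E takes 35 more to reach its cap of 50 → 35 left.
Give Clinic H 30 more to hit its cap of 30 → 5 left.
Clinic G: +5 (room for 25) → 5. Pool exhausted.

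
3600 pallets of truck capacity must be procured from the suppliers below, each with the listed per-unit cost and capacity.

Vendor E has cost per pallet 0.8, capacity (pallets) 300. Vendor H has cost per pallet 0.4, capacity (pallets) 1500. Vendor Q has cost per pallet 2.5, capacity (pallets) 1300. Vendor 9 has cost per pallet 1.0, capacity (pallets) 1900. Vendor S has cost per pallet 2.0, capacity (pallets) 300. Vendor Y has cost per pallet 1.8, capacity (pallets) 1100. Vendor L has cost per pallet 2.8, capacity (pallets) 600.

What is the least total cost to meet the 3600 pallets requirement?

Cheapest first:
Take 1500 from Vendor H at 0.4 — need 2100 more.
Vendor E (0.8): use full 300 — 1800 pallets to go.
Vendor 9 (1.0): take the remaining 1800 — done.
Vendor Y, Vendor S, Vendor Q, Vendor L: unused.
Cost = 1500×0.4 + 300×0.8 + 1800×1.0 = 2640.

2640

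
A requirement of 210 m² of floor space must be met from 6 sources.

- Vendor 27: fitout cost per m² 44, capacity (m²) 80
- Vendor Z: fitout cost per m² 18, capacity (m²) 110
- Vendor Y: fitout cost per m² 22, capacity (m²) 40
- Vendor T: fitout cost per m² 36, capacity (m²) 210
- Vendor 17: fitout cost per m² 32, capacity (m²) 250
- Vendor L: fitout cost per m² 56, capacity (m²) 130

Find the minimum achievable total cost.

Use sources in increasing cost order.
Vendor Z (18): use full 110 — 100 m² to go.
Take 40 from Vendor Y at 22 — need 60 more.
Vendor 17 (32): take the remaining 60 — done.
Vendor T, Vendor 27, Vendor L: unused.
Cost = 110×18 + 40×22 + 60×32 = 4780.

4780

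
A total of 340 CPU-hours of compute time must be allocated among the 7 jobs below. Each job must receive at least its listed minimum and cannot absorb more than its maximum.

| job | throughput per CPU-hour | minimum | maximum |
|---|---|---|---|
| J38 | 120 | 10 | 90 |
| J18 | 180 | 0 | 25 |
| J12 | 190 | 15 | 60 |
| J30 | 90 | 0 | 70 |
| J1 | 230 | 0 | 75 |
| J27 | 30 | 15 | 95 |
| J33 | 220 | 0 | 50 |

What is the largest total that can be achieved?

Meeting every minimum uses 10+0+15+0+0+15+0 = 40 CPU-hours, leaving 300.
Highest throughput per CPU-hour first: J1 230 > J33 220 > J12 190 > J18 180 > J38 120 > J30 90 > J27 30.
J1 takes 75 more to reach its cap of 75 — 225 left.
J33 takes 50 more to reach its cap of 50 — 175 left.
Give J12 45 more to hit its cap of 60 — 130 left.
J18 takes 25 more to reach its cap of 25 — 105 left.
J38: +80 to 90 (cap) — 25 left.
Only 25 left; J30 takes them to reach 25.
Total = 120×90 + 180×25 + 190×60 + 90×25 + 230×75 + 30×15 + 220×50 = 57650.

57650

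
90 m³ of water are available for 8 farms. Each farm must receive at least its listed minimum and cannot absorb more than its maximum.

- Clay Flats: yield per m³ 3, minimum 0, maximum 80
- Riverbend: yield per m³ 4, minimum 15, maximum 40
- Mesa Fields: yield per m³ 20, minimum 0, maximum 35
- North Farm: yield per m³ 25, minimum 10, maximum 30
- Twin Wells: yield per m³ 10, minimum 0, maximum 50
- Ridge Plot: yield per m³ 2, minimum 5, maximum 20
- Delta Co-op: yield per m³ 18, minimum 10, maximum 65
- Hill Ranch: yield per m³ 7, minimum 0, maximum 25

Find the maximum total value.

1600

Meeting every minimum uses 0+15+0+10+0+5+10+0 = 40 m³, leaving 50.
Rank by yield per m³: North Farm 25 > Mesa Fields 20 > Delta Co-op 18 > Twin Wells 10 > Hill Ranch 7 > Riverbend 4 > Clay Flats 3 > Ridge Plot 2.
North Farm takes 20 more to reach its cap of 30 — 30 left.
Only 30 left; Mesa Fields takes them to reach 30.
Total = 4×15 + 20×30 + 25×30 + 2×5 + 18×10 = 1600.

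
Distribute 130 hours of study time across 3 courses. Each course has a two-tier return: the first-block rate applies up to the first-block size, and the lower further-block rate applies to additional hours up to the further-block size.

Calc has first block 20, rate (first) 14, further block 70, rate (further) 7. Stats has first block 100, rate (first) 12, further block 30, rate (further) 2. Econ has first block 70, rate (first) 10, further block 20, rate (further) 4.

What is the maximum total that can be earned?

Rank every tier by rate: Calc/first 14 > Stats/first 12 > Econ/first 10 > Calc/second 7 > Econ/second 4 > Stats/second 2.
Fill Calc first block (20 at 14) → 110 left.
Fill Stats first block (100 at 12) → 10 left.
10 remain; put them into Econ first at 10.
Total = 14×20 + 12×100 + 10×10 = 1580.

1580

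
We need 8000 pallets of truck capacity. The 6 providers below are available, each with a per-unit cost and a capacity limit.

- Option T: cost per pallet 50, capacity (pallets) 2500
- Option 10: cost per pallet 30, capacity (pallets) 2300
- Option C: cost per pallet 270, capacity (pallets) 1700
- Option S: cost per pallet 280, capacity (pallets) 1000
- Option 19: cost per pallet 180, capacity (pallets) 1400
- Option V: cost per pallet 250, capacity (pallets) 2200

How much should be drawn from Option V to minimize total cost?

Cheapest first:
Take 2300 from Option 10 at 30 — need 5700 more.
Take 2500 from Option T at 50 — need 3200 more.
Take 1400 from Option 19 at 180 — need 1800 more.
Option V at 250: take 1800 of its 2200 — requirement met.
Option C, Option S: unused.

1800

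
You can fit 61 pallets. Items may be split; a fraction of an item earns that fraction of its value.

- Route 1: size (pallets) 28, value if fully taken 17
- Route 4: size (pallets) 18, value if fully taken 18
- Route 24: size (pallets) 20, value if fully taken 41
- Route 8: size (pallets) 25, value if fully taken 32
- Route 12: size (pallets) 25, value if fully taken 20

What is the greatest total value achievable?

89

Rank by value-to-size ratio: Route 24 41/20≈2.05, Route 8 32/25≈1.28, Route 4 18/18≈1, Route 12 20/25≈0.8, Route 1 17/28≈0.607.
Take all of Route 24 (20 pallets, value 41) ; 41 pallets left.
Take all of Route 8 (25 pallets, value 32) ; 16 pallets left.
Fill the last 16 pallets with part of Route 4: 16/18 of it earns 16.
Total value = 89.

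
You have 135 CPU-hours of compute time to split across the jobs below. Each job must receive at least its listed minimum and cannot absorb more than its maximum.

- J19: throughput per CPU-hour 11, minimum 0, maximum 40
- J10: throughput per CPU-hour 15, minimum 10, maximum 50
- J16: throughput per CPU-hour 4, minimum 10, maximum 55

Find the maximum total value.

Meeting every minimum uses 0+10+10 = 20 CPU-hours, leaving 115.
Rank by throughput per CPU-hour: J10 15 > J19 11 > J16 4.
J10: +40 to 50 (cap) ; 75 left.
Give J19 40 more to hit its cap of 40 ; 35 left.
J16 has room for 45 more but only 35 remain, so it gets 45.
Total = 11×40 + 15×50 + 4×45 = 1370.

1370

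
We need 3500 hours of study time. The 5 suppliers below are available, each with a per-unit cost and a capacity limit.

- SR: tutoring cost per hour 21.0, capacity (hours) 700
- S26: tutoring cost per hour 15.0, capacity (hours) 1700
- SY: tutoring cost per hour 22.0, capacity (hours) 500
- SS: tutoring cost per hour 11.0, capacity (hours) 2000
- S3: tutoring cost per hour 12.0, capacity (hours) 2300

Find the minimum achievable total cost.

Cheapest first:
Take 2000 from SS at 11.0 → need 1500 more.
S3 (12.0): take the remaining 1500 → done.
S26, SR, SY: unused.
Cost = 2000×11.0 + 1500×12.0 = 40000.

40000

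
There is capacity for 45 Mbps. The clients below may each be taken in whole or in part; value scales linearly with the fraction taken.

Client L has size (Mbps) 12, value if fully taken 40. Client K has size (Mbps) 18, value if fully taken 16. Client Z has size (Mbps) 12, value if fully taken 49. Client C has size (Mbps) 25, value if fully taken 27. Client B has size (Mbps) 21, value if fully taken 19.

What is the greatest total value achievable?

111.68

Rank by value-to-size ratio: Client Z 49/12≈4.08, Client L 40/12≈3.33, Client C 27/25≈1.08, Client B 19/21≈0.905, Client K 16/18≈0.889.
Take all of Client Z (12 Mbps, value 49) — 33 Mbps left.
All 12 Mbps of Client L fit (value 40) — 21 remain.
Fill the last 21 Mbps with part of Client C: 21/25 of it earns 22.68.
Total value = 111.68.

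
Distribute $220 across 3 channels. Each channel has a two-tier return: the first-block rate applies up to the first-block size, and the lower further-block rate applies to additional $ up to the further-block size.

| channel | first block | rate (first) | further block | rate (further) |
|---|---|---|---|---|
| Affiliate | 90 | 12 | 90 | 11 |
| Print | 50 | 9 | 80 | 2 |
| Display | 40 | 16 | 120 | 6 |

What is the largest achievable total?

Order all 6 blocks by rate: Display/T1 16 > Affiliate/T1 12 > Affiliate/T2 11 > Print/T1 9 > Display/T2 6 > Print/T2 2.
Display/T1 (16): +40 ; 180 left.
Affiliate T1 at 12: fill all 90 ; 90 left.
Affiliate T2 at 11: fill all 90 ; 0 left.
Total = 16×40 + 12×90 + 11×90 = 2710.

2710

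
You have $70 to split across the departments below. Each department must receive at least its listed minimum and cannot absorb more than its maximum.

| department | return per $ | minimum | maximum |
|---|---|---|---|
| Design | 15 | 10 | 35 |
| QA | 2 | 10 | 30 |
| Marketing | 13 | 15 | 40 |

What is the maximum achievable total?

Meeting every minimum uses 10+10+15 = 35 $, leaving 35.
Highest return per $ first: Design 15 > Marketing 13 > QA 2.
Give Design 25 more to hit its cap of 35 ; 10 left.
Only 10 left; Marketing takes them to reach 25.
Total = 15×35 + 2×10 + 13×25 = 870.

870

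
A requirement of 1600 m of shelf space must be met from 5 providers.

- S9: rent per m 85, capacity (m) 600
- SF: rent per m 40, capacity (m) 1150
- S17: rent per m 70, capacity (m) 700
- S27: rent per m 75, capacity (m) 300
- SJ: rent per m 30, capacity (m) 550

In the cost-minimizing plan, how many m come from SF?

1050

Use providers in increasing cost order.
SJ at 30: take all 550 m — 1050 still needed.
Take 1050 from SF at 40 to finish.
S17, S27, S9: unused.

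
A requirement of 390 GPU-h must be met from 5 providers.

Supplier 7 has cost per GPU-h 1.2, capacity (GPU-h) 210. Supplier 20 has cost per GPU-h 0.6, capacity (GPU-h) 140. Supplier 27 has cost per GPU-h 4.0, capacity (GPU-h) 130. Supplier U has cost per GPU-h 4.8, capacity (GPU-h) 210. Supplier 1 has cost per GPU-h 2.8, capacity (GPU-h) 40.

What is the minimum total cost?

Fill from the cheapest provider first.
Supplier 20 at 0.6: take all 140 GPU-h → 250 still needed.
Supplier 7 (1.2): use full 210 → 40 GPU-h to go.
Take 40 from Supplier 1 at 2.8 → need 0 more.
Supplier 27, Supplier U: unused.
Cost = 140×0.6 + 210×1.2 + 40×2.8 = 448.

448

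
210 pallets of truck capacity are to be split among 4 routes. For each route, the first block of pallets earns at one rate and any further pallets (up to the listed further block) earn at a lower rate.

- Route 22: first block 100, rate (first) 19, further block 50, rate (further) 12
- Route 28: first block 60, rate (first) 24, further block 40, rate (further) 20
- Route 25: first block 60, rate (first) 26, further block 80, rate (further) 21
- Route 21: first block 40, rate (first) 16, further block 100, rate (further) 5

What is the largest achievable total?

Rank every tier by rate: Route 25/T1 26 > Route 28/T1 24 > Route 25/T2 21 > Route 28/T2 20 > Route 22/T1 19 > Route 21/T1 16 > Route 22/T2 12 > Route 21/T2 5.
Fill Route 25 T1 block (60 at 26) — 150 left.
Fill Route 28 T1 block (60 at 24) — 90 left.
Route 25/T2 (21): +80 — 10 left.
Route 28/T2: +10 of 40 at 20; pool empty.
Total = 26×60 + 24×60 + 21×80 + 20×10 = 4880.

4880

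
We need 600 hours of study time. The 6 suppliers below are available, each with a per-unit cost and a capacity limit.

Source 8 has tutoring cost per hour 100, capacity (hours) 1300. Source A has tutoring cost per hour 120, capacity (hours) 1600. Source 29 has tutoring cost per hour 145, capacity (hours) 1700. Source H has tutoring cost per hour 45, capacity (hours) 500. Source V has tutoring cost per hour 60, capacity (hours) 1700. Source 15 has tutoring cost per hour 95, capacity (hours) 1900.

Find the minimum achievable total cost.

Fill from the cheapest supplier first.
Take 500 from Source H at 45 — need 100 more.
Source V (60): take the remaining 100 — done.
Source 15, Source 8, Source A, Source 29: unused.
Cost = 500×45 + 100×60 = 28500.

28500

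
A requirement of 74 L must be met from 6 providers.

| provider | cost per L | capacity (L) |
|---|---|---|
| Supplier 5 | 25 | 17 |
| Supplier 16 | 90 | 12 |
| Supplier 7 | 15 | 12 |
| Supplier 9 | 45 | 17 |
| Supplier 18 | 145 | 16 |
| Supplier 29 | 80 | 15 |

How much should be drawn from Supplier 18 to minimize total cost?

1

Cheapest first:
Supplier 7 (15): use full 12 — 62 L to go.
Supplier 5 (25): use full 17 — 45 L to go.
Take 17 from Supplier 9 at 45 — need 28 more.
Supplier 29 at 80: take all 15 L — 13 still needed.
Take 12 from Supplier 16 at 90 — need 1 more.
Supplier 18 at 145: take 1 of its 16 — requirement met.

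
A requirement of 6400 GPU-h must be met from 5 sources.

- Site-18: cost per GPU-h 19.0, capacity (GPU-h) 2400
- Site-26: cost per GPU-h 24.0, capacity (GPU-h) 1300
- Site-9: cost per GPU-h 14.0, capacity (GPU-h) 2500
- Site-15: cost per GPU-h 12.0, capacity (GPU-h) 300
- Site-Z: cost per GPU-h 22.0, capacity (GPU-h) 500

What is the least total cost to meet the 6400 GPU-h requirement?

Cheapest first:
Site-15 (12.0): use full 300 ; 6100 GPU-h to go.
Site-9 (14.0): use full 2500 ; 3600 GPU-h to go.
Take 2400 from Site-18 at 19.0 ; need 1200 more.
Site-Z (22.0): use full 500 ; 700 GPU-h to go.
Take 700 from Site-26 at 24.0 to finish.
Cost = 300×12.0 + 2500×14.0 + 2400×19.0 + 500×22.0 + 700×24.0 = 112000.

112000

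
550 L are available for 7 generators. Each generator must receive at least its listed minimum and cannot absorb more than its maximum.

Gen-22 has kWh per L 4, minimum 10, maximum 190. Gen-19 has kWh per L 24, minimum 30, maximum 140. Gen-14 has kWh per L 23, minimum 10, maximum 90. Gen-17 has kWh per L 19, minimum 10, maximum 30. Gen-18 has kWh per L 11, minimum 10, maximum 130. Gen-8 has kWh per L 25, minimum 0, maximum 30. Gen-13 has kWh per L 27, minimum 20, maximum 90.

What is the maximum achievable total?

Meeting every minimum uses 10+30+10+10+10+0+20 = 90 L, leaving 460.
Rank by kWh per L: Gen-13 27 > Gen-8 25 > Gen-19 24 > Gen-14 23 > Gen-17 19 > Gen-18 11 > Gen-22 4.
Give Gen-13 70 more to hit its cap of 90 — 390 left.
Gen-8 takes 30 more to reach its cap of 30 — 360 left.
Gen-19: +110 to 140 (cap) — 250 left.
Gen-14 takes 80 more to reach its cap of 90 — 170 left.
Gen-17: +20 to 30 (cap) — 150 left.
Gen-18: +120 to 130 (cap) — 30 left.
Gen-22: +30 (room for 180) → 40. Pool exhausted.
Total = 4×40 + 24×140 + 23×90 + 19×30 + 11×130 + 25×30 + 27×90 = 10770.

10770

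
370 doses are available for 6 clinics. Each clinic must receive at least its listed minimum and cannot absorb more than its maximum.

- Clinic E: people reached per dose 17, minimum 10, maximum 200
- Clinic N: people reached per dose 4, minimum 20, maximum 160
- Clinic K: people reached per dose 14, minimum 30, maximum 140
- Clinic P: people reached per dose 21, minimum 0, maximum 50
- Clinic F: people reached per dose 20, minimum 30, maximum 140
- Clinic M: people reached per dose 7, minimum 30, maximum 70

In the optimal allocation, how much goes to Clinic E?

100

Meeting every minimum uses 10+20+30+0+30+30 = 120 doses, leaving 250.
Order the clinics by people reached per dose: Clinic P 21 > Clinic F 20 > Clinic E 17 > Clinic K 14 > Clinic M 7 > Clinic N 4.
Give Clinic P 50 more to hit its cap of 50 ; 200 left.
Give Clinic F 110 more to hit its cap of 140 ; 90 left.
Only 90 left; Clinic E takes them to reach 100.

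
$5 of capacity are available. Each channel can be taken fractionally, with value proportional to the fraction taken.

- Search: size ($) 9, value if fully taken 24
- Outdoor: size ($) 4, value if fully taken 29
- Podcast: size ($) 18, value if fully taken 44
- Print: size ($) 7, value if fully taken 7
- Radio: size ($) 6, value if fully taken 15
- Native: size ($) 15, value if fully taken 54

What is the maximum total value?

Sort by value density: Outdoor 29/4≈7.25, Native 54/15≈3.6, Search 24/9≈2.67, Radio 15/6≈2.5, Podcast 44/18≈2.44, Print 7/7≈1.
Outdoor: take in full, 4 $ for value 29 ; 1 left.
Fill the last 1 $ with part of Native: 1/15 of it earns 3.6.
Total value = 32.6.

32.6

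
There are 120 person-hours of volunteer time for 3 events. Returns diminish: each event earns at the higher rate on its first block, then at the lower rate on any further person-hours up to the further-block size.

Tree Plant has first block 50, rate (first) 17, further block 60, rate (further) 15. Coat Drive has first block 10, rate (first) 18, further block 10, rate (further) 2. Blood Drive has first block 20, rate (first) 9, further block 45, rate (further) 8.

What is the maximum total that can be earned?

1930

Order all 6 blocks by rate: Coat Drive/tier1 18 > Tree Plant/tier1 17 > Tree Plant/tier2 15 > Blood Drive/tier1 9 > Blood Drive/tier2 8 > Coat Drive/tier2 2.
Fill Coat Drive tier1 block (10 at 18) ; 110 left.
Fill Tree Plant tier1 block (50 at 17) ; 60 left.
Tree Plant tier2 at 15: fill all 60 ; 0 left.
Total = 18×10 + 17×50 + 15×60 = 1930.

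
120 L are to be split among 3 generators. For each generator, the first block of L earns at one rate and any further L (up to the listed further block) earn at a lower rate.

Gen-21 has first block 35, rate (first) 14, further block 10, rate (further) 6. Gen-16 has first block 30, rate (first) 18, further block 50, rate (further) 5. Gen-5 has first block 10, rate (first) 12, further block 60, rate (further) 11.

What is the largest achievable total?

1645

Treat each block as its own option and order by rate: Gen-16/first 18 > Gen-21/first 14 > Gen-5/first 12 > Gen-5/second 11 > Gen-21/second 6 > Gen-16/second 5.
Gen-16/first (18): +30 → 90 left.
Gen-21 first at 14: fill all 35 → 55 left.
Gen-5/first (12): +10 → 45 left.
Gen-5/second: +45 of 60 at 11; pool empty.
Total = 18×30 + 14×35 + 12×10 + 11×45 = 1645.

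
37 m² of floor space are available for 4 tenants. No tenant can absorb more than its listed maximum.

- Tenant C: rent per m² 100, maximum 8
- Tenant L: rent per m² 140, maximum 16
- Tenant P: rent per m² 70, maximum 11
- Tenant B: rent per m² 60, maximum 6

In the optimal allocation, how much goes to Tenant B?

2

Rank by rent per m²: Tenant L 140 > Tenant C 100 > Tenant P 70 > Tenant B 60.
Tenant L: +16 to 16 (cap) → 21 left.
Give Tenant C 8 to hit its cap of 8 → 13 left.
Give Tenant P 11 to hit its cap of 11 → 2 left.
Tenant B: +2 (room for 6) → 2. Pool exhausted.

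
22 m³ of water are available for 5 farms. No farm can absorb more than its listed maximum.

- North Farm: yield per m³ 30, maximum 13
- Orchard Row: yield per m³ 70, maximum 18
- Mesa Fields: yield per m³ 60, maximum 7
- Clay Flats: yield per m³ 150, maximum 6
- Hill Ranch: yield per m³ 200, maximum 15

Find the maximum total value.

Rank by yield per m³: Hill Ranch 200 > Clay Flats 150 > Orchard Row 70 > Mesa Fields 60 > North Farm 30.
Hill Ranch takes 15 to reach its cap of 15 → 7 left.
Give Clay Flats 6 to hit its cap of 6 → 1 left.
Orchard Row has room for 18 but only 1 remain, so it gets 1.
Total = 70×1 + 150×6 + 200×15 = 3970.

3970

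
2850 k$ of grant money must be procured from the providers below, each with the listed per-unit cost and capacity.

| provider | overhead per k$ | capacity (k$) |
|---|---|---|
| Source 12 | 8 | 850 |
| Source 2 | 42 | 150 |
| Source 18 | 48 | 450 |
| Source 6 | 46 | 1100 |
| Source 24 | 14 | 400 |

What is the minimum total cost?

86100

Fill from the cheapest provider first.
Take 850 from Source 12 at 8 — need 2000 more.
Source 24 at 14: take all 400 k$ — 1600 still needed.
Source 2 (42): use full 150 — 1450 k$ to go.
Source 6 at 46: take all 1100 k$ — 350 still needed.
Source 18 at 48: take 350 of its 450 — requirement met.
Cost = 850×8 + 400×14 + 150×42 + 1100×46 + 350×48 = 86100.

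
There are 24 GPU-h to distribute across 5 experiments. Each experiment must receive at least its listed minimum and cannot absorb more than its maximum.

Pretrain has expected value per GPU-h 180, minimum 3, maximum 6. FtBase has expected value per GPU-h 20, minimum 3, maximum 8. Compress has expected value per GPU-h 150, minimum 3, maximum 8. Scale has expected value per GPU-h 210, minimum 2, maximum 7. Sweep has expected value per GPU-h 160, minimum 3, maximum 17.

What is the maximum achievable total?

3860

Meeting every minimum uses 3+3+3+2+3 = 14 GPU-h, leaving 10.
Rank by expected value per GPU-h: Scale 210 > Pretrain 180 > Sweep 160 > Compress 150 > FtBase 20.
Scale: +5 to 7 (cap) ; 5 left.
Give Pretrain 3 more to hit its cap of 6 ; 2 left.
Sweep: +2 (room for 14) → 5. Pool exhausted.
Total = 180×6 + 20×3 + 150×3 + 210×7 + 160×5 = 3860.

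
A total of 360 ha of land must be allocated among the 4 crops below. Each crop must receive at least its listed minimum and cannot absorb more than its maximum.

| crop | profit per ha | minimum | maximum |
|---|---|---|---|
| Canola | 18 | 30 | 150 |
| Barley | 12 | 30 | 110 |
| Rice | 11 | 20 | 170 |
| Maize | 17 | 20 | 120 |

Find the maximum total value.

Meeting every minimum uses 30+30+20+20 = 100 ha, leaving 260.
Rank by profit per ha: Canola 18 > Maize 17 > Barley 12 > Rice 11.
Canola: +120 to 150 (cap) ; 140 left.
Give Maize 100 more to hit its cap of 120 ; 40 left.
Barley: +40 (room for 80) → 70. Pool exhausted.
Total = 18×150 + 12×70 + 11×20 + 17×120 = 5800.

5800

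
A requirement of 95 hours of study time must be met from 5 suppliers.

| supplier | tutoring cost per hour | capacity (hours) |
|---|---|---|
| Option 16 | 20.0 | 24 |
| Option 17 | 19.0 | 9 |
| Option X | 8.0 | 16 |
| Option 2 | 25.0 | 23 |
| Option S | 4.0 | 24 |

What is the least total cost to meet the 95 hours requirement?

Cheapest first:
Take 24 from Option S at 4.0 ; need 71 more.
Option X (8.0): use full 16 ; 55 hours to go.
Option 17 at 19.0: take all 9 hours ; 46 still needed.
Option 16 (20.0): use full 24 ; 22 hours to go.
Option 2 (25.0): take the remaining 22 ; done.
Cost = 24×4.0 + 16×8.0 + 9×19.0 + 24×20.0 + 22×25.0 = 1425.

1425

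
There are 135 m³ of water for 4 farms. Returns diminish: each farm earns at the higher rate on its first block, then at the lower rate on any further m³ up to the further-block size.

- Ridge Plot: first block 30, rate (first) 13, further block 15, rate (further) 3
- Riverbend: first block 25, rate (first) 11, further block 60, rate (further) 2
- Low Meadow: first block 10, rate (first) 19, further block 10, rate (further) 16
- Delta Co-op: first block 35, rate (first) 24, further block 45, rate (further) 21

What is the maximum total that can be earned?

Rank every tier by rate: Delta Co-op/tier1 24 > Delta Co-op/tier2 21 > Low Meadow/tier1 19 > Low Meadow/tier2 16 > Ridge Plot/tier1 13 > Riverbend/tier1 11 > Ridge Plot/tier2 3 > Riverbend/tier2 2.
Fill Delta Co-op tier1 block (35 at 24) ; 100 left.
Fill Delta Co-op tier2 block (45 at 21) ; 55 left.
Fill Low Meadow tier1 block (10 at 19) ; 45 left.
Low Meadow/tier2 (16): +10 ; 35 left.
Fill Ridge Plot tier1 block (30 at 13) ; 5 left.
Riverbend tier1 at 11: only 5 left, fill 5.
Total = 24×35 + 21×45 + 19×10 + 16×10 + 13×30 + 11×5 = 2580.

2580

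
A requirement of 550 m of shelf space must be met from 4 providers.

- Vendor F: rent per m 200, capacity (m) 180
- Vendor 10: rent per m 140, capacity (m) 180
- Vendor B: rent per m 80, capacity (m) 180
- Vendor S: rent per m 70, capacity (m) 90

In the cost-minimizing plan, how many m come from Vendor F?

100

Cheapest first:
Vendor S (70): use full 90 → 460 m to go.
Vendor B (80): use full 180 → 280 m to go.
Vendor 10 at 140: take all 180 m → 100 still needed.
Take 100 from Vendor F at 200 to finish.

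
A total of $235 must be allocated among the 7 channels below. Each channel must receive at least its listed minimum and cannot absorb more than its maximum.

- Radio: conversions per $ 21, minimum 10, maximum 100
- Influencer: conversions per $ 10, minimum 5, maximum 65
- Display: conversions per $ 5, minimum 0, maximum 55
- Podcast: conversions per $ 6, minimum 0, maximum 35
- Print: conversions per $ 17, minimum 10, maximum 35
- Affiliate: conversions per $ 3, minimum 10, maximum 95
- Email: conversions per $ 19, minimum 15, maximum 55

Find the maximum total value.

4120

Meeting every minimum uses 10+5+0+0+10+10+15 = 50 $, leaving 185.
Order the channels by conversions per $: Radio 21 > Email 19 > Print 17 > Influencer 10 > Podcast 6 > Display 5 > Affiliate 3.
Radio: +90 to 100 (cap) — 95 left.
Email: +40 to 55 (cap) — 55 left.
Print: +25 to 35 (cap) — 30 left.
Influencer: +30 (room for 60) → 35. Pool exhausted.
Total = 21×100 + 10×35 + 17×35 + 3×10 + 19×55 = 4120.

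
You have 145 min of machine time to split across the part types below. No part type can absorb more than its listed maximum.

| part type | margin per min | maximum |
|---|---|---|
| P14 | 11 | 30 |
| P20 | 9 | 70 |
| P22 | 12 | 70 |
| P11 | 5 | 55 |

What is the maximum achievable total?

1575

Highest margin per min first: P22 12 > P14 11 > P20 9 > P11 5.
P22: +70 to 70 (cap) — 75 left.
Give P14 30 to hit its cap of 30 — 45 left.
P20: +45 (room for 70) → 45. Pool exhausted.
Total = 11×30 + 9×45 + 12×70 = 1575.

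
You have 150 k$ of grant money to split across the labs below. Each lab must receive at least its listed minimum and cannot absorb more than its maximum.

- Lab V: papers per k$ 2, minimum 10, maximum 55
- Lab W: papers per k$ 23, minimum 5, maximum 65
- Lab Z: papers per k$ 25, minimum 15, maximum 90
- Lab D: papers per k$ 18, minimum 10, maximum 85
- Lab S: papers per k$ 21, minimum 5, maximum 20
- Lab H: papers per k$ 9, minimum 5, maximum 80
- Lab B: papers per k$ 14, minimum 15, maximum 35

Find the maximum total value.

3155

Meeting every minimum uses 10+5+15+10+5+5+15 = 65 k$, leaving 85.
Order the labs by papers per k$: Lab Z 25 > Lab W 23 > Lab S 21 > Lab D 18 > Lab B 14 > Lab H 9 > Lab V 2.
Lab Z takes 75 more to reach its cap of 90 → 10 left.
Lab W: +10 (room for 60) → 15. Pool exhausted.
Total = 2×10 + 23×15 + 25×90 + 18×10 + 21×5 + 9×5 + 14×15 = 3155.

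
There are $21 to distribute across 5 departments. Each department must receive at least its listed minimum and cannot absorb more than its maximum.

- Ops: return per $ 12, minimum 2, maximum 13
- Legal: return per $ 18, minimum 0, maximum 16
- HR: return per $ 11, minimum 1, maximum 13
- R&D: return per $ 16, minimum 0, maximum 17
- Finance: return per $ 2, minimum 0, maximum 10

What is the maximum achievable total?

Meeting every minimum uses 2+0+1+0+0 = 3 $, leaving 18.
Rank by return per $: Legal 18 > R&D 16 > Ops 12 > HR 11 > Finance 2.
Give Legal 16 more to hit its cap of 16 → 2 left.
R&D: +2 (room for 17) → 2. Pool exhausted.
Total = 12×2 + 18×16 + 11×1 + 16×2 = 355.

355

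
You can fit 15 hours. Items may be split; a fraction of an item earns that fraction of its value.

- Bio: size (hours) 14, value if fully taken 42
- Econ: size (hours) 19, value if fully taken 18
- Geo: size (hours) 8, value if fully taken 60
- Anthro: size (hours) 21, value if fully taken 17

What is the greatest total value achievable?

81

Best value per unit of size first: Geo 60/8≈7.5, Bio 42/14≈3, Econ 18/19≈0.947, Anthro 17/21≈0.81.
Geo: take in full, 8 hours for value 60 — 7 left.
7 hours left: a 7/14 share of Bio gives 42×7/14 = 21.
Total value = 81.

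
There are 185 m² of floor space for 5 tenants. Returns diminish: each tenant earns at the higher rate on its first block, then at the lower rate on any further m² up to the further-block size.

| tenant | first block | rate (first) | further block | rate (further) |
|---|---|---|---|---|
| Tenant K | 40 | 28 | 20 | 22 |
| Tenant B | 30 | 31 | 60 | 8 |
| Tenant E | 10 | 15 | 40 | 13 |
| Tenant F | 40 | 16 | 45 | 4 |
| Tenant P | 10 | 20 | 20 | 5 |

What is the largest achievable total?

3935

Treat each block as its own option and order by rate: Tenant B/first 31 > Tenant K/first 28 > Tenant K/second 22 > Tenant P/first 20 > Tenant F/first 16 > Tenant E/first 15 > Tenant E/second 13 > Tenant B/second 8 > Tenant P/second 5 > Tenant F/second 4.
Fill Tenant B first block (30 at 31) ; 155 left.
Tenant K/first (28): +40 ; 115 left.
Fill Tenant K second block (20 at 22) ; 95 left.
Fill Tenant P first block (10 at 20) ; 85 left.
Fill Tenant F first block (40 at 16) ; 45 left.
Tenant E/first (15): +10 ; 35 left.
Tenant E/second: +35 of 40 at 13; pool empty.
Total = 31×30 + 28×40 + 22×20 + 20×10 + 16×40 + 15×10 + 13×35 = 3935.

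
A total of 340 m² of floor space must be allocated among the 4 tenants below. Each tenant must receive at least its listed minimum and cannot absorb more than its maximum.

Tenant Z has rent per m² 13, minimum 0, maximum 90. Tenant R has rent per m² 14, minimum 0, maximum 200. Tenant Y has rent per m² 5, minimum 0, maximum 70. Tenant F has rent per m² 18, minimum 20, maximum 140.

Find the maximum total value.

Meeting every minimum uses 0+0+0+20 = 20 m², leaving 320.
Highest rent per m² first: Tenant F 18 > Tenant R 14 > Tenant Z 13 > Tenant Y 5.
Tenant F takes 120 more to reach its cap of 140 → 200 left.
Tenant R takes 200 more to reach its cap of 200 → 0 left.
Total = 14×200 + 18×140 = 5320.

5320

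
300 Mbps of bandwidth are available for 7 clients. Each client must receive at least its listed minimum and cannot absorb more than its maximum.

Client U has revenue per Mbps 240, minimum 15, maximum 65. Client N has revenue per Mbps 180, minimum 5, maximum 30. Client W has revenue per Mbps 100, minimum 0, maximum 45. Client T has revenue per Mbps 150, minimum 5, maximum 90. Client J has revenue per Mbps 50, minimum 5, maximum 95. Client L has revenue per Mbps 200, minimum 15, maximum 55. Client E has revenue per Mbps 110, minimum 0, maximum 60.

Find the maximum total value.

Meeting every minimum uses 15+5+0+5+5+15+0 = 45 Mbps, leaving 255.
Highest revenue per Mbps first: Client U 240 > Client L 200 > Client N 180 > Client T 150 > Client E 110 > Client W 100 > Client J 50.
Client U takes 50 more to reach its cap of 65 — 205 left.
Give Client L 40 more to hit its cap of 55 — 165 left.
Give Client N 25 more to hit its cap of 30 — 140 left.
Client T: +85 to 90 (cap) — 55 left.
Only 55 left; Client E takes them to reach 55.
Total = 240×65 + 180×30 + 150×90 + 50×5 + 200×55 + 110×55 = 51800.

51800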